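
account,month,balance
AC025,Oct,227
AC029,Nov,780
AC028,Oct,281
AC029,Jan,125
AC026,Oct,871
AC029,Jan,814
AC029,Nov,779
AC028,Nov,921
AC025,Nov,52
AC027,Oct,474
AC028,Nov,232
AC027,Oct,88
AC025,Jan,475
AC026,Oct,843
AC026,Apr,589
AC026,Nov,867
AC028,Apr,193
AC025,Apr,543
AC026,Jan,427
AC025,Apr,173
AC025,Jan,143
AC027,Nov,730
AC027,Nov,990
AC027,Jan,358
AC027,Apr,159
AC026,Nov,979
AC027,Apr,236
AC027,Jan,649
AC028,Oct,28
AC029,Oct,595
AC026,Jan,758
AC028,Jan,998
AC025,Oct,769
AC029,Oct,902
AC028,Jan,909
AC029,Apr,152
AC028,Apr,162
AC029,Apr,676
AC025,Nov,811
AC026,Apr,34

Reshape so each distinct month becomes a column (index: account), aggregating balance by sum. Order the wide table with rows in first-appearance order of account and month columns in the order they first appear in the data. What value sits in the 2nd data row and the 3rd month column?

With rows in first-appearance order of account, row 2 is account=AC029. month columns in first-appearance order: Oct, Nov, Jan, Apr; column 3 is Jan.
Long rows with account=AC029, month=Jan: 125 + 814 = 939.

939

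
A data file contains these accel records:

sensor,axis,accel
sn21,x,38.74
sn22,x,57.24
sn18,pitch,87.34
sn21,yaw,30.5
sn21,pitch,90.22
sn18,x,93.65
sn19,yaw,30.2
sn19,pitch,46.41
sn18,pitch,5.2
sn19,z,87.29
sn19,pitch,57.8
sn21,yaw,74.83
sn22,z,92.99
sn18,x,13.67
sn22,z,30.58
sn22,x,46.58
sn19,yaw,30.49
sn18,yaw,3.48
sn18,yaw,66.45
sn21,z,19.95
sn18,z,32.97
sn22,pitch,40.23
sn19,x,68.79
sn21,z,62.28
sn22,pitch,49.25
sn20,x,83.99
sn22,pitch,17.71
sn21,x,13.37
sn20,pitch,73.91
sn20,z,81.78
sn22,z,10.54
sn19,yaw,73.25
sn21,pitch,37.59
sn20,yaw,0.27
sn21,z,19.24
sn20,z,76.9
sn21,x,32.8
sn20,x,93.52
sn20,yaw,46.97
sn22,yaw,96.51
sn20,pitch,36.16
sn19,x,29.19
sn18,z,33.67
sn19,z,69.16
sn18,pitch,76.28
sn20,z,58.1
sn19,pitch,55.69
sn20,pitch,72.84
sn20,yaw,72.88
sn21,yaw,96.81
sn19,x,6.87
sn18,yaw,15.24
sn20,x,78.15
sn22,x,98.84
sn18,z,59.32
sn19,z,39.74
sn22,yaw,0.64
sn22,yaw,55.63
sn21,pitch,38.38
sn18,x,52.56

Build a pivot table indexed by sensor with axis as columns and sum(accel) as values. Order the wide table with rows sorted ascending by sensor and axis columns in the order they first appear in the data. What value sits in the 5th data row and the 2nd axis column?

With rows sorted ascending by sensor, row 5 is sensor=sn22. axis columns in first-appearance order: x, pitch, yaw, z; column 2 is pitch.
Long rows with sensor=sn22, axis=pitch: 40.23 + 49.25 + 17.71 = 107.19.

107.19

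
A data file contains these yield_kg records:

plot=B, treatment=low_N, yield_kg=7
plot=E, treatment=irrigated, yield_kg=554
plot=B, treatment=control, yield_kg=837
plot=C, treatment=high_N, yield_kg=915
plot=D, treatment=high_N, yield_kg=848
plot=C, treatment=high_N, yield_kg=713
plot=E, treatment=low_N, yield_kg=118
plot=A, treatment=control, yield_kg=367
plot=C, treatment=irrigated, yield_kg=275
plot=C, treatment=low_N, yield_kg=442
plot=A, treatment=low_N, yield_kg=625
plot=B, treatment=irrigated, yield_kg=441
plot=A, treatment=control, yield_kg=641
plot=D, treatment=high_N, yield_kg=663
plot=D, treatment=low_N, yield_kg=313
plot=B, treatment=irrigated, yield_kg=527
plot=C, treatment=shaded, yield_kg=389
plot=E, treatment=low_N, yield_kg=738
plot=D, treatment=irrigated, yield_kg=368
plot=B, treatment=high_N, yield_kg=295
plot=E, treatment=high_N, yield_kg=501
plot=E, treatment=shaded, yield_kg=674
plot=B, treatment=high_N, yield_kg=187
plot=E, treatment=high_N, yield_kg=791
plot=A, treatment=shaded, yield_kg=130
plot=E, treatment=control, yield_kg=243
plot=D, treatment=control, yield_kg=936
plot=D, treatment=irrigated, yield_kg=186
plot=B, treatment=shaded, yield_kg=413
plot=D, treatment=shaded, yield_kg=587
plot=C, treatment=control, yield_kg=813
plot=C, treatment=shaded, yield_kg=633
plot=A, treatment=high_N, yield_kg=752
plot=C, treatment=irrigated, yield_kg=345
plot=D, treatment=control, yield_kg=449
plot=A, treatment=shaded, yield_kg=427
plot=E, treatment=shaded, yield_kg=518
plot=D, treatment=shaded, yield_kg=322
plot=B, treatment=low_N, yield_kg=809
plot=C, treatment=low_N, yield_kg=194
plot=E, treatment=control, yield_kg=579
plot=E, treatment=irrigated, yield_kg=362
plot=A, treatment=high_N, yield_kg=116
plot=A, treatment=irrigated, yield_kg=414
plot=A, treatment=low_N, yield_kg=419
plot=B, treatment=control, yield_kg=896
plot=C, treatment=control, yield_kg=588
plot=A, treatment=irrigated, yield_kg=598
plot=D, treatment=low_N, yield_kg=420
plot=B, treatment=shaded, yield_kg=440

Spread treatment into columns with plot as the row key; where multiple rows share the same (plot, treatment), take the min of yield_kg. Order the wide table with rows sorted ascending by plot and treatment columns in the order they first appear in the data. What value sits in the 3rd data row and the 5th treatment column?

389

With rows sorted ascending by plot, row 3 is plot=C. treatment columns in first-appearance order: low_N, irrigated, control, high_N, shaded; column 5 is shaded.
Long rows with plot=C, treatment=shaded: min(389, 633) = 389.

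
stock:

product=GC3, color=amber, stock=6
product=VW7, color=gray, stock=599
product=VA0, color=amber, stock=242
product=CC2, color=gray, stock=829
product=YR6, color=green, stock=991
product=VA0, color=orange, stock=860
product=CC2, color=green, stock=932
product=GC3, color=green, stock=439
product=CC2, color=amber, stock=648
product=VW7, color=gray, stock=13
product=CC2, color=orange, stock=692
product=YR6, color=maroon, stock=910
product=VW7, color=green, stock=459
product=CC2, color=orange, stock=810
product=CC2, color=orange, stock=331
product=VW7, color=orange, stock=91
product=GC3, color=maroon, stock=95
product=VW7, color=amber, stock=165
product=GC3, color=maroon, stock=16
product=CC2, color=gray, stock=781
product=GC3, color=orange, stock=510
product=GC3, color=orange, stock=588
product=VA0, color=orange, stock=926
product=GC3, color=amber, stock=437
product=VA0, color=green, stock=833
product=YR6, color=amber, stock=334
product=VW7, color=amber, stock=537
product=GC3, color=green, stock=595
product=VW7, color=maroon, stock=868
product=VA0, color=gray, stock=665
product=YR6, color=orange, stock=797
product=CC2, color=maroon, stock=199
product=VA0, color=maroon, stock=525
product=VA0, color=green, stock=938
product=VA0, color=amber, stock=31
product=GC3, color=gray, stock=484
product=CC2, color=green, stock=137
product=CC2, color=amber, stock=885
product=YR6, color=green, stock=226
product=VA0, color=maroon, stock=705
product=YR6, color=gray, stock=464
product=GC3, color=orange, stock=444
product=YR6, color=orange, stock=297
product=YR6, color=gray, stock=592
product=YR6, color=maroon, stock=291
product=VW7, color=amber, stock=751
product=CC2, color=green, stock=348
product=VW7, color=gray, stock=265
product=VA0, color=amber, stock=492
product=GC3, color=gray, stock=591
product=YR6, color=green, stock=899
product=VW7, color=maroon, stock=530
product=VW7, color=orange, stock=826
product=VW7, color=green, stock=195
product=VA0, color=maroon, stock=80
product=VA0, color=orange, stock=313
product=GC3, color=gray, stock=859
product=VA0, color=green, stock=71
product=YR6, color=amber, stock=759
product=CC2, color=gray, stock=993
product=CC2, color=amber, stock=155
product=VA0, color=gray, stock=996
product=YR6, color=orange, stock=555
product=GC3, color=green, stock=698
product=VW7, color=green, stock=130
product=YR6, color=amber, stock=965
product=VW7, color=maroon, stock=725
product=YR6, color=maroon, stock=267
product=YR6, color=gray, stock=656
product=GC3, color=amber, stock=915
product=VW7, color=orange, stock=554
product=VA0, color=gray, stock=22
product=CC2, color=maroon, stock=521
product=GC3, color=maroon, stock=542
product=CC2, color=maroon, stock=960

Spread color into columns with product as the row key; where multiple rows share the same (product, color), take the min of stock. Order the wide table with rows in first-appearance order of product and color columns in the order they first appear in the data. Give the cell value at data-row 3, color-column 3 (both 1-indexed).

With rows in first-appearance order of product, row 3 is product=VA0. color columns in first-appearance order: amber, gray, green, orange, maroon; column 3 is green.
Long rows with product=VA0, color=green: min(833, 938, 71) = 71.

71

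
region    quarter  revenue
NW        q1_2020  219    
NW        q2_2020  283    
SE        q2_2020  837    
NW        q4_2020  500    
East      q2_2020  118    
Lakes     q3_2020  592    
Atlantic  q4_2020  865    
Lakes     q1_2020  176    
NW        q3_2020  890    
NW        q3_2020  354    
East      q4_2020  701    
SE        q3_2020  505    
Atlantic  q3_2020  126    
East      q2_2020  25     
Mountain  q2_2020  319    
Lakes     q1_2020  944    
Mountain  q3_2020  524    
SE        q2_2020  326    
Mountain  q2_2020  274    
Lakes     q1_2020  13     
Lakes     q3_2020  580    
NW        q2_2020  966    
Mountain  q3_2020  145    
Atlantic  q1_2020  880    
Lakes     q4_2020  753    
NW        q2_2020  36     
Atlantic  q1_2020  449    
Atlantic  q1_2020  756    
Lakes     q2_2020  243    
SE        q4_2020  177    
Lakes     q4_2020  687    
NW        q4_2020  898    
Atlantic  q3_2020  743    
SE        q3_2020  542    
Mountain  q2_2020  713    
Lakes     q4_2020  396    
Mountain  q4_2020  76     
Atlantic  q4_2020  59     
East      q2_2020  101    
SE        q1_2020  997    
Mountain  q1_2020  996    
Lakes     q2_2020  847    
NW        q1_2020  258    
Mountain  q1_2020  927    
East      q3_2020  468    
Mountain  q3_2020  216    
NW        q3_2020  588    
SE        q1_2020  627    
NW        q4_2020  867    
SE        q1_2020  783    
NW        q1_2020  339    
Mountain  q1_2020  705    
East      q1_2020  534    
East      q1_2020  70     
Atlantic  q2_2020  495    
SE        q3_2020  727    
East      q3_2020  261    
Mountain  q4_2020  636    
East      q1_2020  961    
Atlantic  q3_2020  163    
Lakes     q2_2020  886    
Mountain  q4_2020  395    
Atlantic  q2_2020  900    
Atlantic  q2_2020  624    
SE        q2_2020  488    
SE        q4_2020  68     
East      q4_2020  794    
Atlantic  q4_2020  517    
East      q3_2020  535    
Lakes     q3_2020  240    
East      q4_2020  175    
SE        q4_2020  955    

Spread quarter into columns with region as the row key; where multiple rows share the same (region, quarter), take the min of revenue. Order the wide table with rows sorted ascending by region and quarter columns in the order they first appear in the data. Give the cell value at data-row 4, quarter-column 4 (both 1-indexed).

With rows sorted ascending by region, row 4 is region=Mountain. quarter columns in first-appearance order: q1_2020, q2_2020, q4_2020, q3_2020; column 4 is q3_2020.
Long rows with region=Mountain, quarter=q3_2020: min(524, 145, 216) = 145.

145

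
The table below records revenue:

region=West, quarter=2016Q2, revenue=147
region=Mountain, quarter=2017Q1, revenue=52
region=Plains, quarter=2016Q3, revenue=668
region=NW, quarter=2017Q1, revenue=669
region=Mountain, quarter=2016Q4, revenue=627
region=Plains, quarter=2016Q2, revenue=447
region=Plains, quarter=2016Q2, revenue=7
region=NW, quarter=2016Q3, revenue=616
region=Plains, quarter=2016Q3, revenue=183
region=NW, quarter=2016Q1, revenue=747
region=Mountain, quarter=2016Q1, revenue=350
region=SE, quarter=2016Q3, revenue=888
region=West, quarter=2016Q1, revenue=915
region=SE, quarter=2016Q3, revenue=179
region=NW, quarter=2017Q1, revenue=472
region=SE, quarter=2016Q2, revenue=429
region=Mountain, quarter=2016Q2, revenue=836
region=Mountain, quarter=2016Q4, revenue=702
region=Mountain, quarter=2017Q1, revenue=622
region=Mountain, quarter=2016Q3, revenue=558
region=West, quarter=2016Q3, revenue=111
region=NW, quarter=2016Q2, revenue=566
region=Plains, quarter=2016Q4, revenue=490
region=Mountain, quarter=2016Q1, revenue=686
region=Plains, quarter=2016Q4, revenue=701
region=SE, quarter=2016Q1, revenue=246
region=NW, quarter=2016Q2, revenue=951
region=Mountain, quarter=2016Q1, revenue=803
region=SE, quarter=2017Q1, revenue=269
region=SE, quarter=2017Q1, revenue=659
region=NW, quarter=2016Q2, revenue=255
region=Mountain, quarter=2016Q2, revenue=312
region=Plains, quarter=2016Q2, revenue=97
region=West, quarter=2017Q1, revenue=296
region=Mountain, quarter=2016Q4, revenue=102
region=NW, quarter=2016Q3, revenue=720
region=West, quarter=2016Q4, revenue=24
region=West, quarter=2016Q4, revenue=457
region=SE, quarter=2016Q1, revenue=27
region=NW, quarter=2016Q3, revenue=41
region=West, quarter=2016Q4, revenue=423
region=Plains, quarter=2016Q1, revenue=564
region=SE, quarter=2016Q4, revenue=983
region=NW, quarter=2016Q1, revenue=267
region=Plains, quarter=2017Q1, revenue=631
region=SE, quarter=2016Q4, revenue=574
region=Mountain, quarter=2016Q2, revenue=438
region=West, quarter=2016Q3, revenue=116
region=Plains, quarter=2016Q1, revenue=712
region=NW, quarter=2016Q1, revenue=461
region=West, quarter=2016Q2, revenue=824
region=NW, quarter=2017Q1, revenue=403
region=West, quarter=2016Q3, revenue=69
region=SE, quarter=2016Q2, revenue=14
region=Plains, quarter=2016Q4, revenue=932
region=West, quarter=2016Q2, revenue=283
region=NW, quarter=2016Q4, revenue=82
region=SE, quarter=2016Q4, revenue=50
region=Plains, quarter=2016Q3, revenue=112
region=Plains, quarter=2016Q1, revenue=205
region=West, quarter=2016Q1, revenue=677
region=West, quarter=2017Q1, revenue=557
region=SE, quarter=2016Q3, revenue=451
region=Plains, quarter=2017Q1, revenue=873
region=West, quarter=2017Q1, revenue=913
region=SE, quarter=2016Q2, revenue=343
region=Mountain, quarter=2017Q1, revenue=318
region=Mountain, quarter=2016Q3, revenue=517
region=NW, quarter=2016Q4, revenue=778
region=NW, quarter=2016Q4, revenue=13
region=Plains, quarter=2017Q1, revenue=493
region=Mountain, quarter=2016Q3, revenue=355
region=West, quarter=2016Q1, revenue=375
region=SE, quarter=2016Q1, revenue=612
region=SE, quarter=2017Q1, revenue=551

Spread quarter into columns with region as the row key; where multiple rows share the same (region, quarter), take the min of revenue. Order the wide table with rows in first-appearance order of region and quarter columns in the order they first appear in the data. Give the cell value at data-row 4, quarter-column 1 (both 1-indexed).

255

With rows in first-appearance order of region, row 4 is region=NW. quarter columns in first-appearance order: 2016Q2, 2017Q1, 2016Q3, 2016Q4, 2016Q1; column 1 is 2016Q2.
Long rows with region=NW, quarter=2016Q2: min(566, 951, 255) = 255.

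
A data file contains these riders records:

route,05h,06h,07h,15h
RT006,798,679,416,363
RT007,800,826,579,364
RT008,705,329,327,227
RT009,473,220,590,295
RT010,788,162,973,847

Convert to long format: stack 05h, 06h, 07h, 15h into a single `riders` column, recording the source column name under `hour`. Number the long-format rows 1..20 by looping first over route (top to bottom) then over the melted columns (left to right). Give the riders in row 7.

20 rows total (5 × 4). Row 7: index ⌊(7-1)/4⌋ = 1 into route → RT007; (7-1) mod 4 = 2 into the melted columns → 07h.
So row 7 is (RT007, 07h, 579); riders = 579.

579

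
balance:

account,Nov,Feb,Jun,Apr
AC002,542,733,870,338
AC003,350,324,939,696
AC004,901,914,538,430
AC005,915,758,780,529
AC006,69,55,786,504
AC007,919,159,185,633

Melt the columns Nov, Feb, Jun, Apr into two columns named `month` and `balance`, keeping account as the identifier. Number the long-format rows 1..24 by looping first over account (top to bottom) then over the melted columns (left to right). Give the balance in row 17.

69

24 rows total (6 × 4). Row 17: index ⌊(17-1)/4⌋ = 4 into account → AC006; (17-1) mod 4 = 0 into the melted columns → Nov.
So row 17 is (AC006, Nov, 69); balance = 69.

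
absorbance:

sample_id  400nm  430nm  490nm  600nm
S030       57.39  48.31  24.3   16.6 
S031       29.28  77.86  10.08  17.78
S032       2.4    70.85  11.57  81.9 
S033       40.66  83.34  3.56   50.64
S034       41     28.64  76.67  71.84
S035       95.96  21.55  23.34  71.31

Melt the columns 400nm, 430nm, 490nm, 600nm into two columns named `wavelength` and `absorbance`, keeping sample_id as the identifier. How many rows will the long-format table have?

6 sample_id values × 4 melted columns = 24 rows.

24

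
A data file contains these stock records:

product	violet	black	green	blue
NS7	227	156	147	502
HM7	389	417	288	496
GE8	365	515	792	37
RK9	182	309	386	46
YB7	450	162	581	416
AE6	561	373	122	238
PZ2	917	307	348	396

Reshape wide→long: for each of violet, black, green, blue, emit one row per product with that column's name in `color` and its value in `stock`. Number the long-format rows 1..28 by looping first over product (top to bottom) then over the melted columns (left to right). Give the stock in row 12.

28 rows total (7 × 4). Row 12: index ⌊(12-1)/4⌋ = 2 into product → GE8; (12-1) mod 4 = 3 into the melted columns → blue.
So row 12 is (GE8, blue, 37); stock = 37.

37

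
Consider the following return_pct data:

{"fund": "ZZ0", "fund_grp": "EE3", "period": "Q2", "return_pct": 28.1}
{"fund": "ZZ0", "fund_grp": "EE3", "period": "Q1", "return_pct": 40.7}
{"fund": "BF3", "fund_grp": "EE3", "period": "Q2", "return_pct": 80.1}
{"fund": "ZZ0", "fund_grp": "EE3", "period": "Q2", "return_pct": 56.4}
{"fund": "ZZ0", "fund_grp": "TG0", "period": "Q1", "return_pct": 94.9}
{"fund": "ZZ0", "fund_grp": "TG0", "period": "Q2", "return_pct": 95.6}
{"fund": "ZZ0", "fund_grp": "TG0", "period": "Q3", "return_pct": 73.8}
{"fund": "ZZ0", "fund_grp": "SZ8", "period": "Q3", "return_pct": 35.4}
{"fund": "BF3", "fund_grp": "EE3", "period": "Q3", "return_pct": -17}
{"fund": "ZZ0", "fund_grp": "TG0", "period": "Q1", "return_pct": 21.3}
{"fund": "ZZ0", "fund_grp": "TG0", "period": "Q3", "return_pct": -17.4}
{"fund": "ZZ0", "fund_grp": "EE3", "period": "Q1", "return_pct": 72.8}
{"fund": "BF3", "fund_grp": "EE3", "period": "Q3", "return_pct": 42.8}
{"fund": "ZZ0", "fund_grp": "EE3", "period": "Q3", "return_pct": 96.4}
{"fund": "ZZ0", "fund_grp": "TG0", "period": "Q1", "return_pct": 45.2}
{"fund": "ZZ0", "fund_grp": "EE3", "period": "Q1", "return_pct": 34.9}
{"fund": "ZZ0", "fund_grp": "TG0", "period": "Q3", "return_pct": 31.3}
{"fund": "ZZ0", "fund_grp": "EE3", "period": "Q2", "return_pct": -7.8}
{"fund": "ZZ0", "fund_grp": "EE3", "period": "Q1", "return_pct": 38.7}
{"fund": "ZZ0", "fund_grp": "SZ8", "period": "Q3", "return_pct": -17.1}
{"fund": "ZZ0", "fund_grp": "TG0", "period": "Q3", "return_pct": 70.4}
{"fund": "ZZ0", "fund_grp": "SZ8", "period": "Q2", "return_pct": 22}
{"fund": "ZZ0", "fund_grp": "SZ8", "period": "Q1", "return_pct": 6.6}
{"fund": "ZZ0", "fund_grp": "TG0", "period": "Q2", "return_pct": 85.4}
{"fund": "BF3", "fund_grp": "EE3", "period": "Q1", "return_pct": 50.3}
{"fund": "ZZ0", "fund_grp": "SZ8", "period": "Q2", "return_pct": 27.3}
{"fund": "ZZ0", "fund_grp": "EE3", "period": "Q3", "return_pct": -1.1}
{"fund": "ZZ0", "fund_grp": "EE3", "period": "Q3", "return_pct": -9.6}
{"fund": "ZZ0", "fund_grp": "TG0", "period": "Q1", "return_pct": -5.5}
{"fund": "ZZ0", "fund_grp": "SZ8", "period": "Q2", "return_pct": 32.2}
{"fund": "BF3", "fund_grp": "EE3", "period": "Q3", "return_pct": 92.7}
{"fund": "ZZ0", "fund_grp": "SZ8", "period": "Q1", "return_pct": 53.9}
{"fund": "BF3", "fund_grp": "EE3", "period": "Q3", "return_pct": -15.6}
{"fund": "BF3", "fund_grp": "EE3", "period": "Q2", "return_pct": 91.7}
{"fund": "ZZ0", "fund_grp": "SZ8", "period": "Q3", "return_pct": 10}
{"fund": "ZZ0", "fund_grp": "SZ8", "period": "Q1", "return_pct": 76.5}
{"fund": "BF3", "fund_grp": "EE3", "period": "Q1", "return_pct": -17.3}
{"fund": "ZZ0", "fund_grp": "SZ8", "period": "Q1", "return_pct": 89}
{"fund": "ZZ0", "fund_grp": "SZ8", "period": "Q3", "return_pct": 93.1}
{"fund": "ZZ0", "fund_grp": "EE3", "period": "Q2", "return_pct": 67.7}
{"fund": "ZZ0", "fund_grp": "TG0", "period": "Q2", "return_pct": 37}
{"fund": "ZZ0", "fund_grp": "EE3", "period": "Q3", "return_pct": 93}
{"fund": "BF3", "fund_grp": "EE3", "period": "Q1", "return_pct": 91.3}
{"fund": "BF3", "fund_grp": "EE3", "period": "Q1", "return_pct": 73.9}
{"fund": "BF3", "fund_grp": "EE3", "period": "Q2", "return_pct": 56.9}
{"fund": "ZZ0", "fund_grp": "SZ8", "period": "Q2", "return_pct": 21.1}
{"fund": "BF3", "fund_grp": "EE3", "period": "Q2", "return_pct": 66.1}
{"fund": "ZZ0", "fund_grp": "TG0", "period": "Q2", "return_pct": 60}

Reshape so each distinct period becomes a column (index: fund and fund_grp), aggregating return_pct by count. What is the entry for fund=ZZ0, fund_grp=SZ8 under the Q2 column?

4

Rows with fund=ZZ0, fund_grp=SZ8 and period=Q2: return_pct values are 22, 27.3, 32.2, 21.1.
4 rows match — count = 4.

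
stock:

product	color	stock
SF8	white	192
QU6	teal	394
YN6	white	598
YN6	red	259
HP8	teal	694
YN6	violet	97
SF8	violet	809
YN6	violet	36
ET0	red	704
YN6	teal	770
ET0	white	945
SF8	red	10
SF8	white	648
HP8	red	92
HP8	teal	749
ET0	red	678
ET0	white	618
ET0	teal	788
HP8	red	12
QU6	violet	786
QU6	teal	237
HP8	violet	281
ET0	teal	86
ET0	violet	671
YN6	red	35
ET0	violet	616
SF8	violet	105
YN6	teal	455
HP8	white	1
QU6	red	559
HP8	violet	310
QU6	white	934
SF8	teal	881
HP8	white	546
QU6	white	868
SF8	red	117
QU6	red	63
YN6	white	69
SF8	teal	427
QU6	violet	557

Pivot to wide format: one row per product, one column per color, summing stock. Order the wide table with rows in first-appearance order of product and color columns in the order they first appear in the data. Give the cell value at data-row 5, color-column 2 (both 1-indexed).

With rows in first-appearance order of product, row 5 is product=ET0. color columns in first-appearance order: white, teal, red, violet; column 2 is teal.
Long rows with product=ET0, color=teal: 788 + 86 = 874.

874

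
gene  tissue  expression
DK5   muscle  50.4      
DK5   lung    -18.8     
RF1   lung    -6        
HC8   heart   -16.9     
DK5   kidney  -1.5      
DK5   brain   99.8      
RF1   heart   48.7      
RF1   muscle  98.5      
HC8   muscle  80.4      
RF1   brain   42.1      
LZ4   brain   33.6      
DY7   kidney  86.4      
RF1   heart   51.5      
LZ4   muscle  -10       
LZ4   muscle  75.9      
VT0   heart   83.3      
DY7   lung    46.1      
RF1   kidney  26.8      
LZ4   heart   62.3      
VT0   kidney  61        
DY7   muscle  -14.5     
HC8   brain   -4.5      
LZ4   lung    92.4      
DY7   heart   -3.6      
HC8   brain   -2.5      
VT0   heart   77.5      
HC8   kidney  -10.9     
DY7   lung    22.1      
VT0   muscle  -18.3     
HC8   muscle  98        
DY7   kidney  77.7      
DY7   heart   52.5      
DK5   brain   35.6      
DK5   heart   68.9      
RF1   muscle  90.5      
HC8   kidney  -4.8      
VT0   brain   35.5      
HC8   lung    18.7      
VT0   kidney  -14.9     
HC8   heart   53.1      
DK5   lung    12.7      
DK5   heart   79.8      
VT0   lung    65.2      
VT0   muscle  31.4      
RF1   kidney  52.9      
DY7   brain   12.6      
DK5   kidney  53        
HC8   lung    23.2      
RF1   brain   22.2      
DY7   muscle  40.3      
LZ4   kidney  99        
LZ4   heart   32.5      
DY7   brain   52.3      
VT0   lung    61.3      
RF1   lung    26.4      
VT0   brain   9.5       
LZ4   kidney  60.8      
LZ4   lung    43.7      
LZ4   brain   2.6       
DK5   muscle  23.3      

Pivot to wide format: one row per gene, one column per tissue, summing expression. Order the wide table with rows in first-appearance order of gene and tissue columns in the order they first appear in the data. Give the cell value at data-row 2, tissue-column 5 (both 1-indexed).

With rows in first-appearance order of gene, row 2 is gene=RF1. tissue columns in first-appearance order: muscle, lung, heart, kidney, brain; column 5 is brain.
Long rows with gene=RF1, tissue=brain: 42.1 + 22.2 = 64.3.

64.3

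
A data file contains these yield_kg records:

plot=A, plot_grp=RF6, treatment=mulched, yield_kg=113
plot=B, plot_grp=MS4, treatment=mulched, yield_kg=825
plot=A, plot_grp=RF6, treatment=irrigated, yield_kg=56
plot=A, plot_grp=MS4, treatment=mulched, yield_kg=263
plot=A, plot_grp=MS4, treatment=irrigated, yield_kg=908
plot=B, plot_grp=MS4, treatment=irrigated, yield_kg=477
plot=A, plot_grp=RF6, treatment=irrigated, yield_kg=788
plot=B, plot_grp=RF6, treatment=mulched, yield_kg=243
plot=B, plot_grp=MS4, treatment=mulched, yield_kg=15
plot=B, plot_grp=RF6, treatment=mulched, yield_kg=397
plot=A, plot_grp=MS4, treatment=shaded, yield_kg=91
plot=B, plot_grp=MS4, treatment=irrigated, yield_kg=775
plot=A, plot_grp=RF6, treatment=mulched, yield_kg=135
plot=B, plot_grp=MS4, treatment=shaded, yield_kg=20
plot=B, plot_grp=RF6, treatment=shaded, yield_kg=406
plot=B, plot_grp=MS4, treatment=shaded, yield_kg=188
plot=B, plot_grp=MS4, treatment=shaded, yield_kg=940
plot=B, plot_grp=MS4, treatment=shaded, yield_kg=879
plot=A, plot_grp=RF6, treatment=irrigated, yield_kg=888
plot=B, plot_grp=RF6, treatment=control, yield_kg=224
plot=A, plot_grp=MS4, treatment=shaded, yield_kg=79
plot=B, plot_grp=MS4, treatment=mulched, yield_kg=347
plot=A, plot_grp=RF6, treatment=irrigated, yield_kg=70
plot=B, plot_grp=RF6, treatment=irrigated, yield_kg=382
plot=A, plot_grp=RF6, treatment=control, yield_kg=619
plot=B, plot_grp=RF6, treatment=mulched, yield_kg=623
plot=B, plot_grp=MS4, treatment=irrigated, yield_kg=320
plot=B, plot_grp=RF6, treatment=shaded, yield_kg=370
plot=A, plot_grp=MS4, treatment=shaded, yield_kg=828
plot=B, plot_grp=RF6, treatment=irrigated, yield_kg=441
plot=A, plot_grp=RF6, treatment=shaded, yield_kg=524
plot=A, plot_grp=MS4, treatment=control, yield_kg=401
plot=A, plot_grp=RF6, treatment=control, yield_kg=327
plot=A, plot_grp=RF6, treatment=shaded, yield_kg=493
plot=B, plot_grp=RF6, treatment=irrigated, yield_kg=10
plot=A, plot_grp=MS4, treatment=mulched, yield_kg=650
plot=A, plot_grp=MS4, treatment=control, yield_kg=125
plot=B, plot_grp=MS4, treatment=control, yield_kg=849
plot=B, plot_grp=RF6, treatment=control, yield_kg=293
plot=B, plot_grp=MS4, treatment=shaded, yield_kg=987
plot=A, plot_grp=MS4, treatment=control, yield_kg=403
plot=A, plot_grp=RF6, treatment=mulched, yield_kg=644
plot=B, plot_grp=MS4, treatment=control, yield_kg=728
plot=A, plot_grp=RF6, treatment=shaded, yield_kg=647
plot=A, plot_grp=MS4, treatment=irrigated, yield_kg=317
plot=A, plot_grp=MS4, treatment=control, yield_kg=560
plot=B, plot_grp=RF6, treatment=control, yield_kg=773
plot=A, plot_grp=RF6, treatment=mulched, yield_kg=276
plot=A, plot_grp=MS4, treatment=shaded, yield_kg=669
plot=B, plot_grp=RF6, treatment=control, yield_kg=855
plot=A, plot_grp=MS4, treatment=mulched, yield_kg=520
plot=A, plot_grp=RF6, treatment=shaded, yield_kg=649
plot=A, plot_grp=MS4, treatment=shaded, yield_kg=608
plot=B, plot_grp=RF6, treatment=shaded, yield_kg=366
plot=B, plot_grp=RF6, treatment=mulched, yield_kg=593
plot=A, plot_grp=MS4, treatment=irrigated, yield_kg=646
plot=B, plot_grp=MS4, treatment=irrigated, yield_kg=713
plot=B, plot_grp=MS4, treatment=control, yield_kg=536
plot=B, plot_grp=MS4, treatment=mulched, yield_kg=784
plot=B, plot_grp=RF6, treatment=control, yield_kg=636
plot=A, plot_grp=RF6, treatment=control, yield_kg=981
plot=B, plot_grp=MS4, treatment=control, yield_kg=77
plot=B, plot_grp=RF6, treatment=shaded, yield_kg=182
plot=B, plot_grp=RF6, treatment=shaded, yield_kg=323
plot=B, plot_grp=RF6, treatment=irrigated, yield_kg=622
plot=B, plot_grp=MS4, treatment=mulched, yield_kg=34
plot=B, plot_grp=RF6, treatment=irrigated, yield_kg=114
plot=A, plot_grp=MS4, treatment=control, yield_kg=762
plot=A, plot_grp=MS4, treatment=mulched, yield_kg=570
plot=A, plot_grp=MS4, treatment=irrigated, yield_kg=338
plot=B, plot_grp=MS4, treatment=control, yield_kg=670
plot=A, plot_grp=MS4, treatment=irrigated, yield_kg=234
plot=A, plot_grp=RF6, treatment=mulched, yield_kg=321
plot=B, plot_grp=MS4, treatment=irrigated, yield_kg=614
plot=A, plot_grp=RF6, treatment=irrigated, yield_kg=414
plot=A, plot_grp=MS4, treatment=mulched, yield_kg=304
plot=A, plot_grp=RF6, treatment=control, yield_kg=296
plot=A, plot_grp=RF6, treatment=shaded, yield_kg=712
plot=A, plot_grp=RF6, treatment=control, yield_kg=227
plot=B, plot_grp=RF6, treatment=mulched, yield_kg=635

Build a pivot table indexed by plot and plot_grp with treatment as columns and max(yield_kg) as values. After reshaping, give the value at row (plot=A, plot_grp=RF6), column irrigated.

888

Rows with plot=A, plot_grp=RF6 and treatment=irrigated: yield_kg values are 56, 788, 888, 70, 414.
max(56, 788, 888, 70, 414) = 888.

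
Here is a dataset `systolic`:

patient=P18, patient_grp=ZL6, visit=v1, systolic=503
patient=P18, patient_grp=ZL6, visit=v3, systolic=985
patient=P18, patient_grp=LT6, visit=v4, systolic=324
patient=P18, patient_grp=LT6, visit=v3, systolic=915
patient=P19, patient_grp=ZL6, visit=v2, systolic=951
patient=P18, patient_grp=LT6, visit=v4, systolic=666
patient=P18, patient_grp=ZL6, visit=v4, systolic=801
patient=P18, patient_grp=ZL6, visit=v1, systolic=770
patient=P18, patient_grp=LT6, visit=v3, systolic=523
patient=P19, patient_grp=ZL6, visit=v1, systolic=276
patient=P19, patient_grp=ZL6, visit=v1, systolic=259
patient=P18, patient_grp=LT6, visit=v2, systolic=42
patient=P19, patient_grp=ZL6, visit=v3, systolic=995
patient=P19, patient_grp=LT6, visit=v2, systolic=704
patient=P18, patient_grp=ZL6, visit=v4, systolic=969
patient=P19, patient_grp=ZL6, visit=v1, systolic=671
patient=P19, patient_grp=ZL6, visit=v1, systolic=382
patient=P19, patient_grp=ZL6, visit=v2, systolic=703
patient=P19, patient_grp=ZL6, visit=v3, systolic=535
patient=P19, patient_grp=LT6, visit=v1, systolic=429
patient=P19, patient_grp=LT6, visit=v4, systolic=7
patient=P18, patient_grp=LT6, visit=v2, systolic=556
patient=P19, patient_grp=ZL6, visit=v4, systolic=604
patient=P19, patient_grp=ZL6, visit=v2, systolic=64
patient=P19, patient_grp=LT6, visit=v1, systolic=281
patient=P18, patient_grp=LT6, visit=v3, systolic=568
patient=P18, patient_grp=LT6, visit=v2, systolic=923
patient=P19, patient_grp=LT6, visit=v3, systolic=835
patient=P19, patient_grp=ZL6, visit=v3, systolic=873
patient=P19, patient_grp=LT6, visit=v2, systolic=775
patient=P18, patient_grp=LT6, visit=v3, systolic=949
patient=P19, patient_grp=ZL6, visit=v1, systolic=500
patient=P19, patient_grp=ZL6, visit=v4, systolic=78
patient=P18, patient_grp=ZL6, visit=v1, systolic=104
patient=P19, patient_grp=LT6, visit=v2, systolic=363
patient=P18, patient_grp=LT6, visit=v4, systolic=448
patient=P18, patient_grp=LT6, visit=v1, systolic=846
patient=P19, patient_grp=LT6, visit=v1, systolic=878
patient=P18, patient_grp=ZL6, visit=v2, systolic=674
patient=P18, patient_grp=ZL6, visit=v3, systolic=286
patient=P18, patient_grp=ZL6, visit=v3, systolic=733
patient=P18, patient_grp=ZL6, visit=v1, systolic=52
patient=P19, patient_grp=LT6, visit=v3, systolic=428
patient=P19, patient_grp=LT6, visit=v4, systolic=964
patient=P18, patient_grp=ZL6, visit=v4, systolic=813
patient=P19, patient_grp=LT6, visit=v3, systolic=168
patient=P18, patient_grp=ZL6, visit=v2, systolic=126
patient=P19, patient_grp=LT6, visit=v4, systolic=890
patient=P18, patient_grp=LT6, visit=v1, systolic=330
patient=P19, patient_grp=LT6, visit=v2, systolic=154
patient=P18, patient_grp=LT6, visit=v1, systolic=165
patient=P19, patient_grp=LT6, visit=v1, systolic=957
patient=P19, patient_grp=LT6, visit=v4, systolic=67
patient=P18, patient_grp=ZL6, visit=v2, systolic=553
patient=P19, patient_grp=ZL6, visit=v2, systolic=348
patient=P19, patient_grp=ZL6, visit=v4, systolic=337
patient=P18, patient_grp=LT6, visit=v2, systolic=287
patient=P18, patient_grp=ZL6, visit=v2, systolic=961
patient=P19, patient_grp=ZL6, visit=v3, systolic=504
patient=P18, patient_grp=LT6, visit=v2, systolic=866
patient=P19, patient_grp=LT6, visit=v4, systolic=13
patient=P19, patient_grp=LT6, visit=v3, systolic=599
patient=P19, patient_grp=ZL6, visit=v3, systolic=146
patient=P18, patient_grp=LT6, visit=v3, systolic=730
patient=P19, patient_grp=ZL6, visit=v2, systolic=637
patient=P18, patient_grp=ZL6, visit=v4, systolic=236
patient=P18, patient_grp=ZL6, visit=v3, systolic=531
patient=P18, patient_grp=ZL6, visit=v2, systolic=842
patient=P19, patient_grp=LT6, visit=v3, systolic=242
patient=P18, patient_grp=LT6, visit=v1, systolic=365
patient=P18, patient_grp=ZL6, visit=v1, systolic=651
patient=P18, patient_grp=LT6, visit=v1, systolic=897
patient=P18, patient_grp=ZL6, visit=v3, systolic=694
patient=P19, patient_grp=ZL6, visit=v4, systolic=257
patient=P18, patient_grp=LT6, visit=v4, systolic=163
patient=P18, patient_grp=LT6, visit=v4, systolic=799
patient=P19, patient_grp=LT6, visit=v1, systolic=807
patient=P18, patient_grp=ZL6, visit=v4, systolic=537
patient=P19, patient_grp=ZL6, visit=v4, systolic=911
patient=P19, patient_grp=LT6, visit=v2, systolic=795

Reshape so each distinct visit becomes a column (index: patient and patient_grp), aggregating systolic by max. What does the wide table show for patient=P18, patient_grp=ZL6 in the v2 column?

Rows with patient=P18, patient_grp=ZL6 and visit=v2: systolic values are 674, 126, 553, 961, 842.
max(674, 126, 553, 961, 842) = 961.

961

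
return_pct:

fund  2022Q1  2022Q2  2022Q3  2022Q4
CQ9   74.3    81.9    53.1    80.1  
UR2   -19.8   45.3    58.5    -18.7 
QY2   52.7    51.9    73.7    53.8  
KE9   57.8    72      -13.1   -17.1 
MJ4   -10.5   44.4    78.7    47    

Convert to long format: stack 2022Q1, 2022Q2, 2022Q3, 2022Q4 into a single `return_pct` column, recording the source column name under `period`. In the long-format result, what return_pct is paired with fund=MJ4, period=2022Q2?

44.4

Unpivoting turns each (fund, wide-column) pair into one long row.
The wide cell at row MJ4, column 2022Q2 holds 44.4, so the long row (MJ4, 2022Q2) has return_pct=44.4.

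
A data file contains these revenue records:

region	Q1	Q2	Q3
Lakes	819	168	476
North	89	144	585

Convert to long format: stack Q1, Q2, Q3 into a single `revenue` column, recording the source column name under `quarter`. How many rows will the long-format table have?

6

2 region values × 3 melted columns = 6 rows.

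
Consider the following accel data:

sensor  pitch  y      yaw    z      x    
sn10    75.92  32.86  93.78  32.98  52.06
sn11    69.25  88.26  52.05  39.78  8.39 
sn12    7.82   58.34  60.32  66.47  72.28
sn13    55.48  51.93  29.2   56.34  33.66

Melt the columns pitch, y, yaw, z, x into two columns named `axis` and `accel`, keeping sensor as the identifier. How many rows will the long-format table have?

4 sensor values × 5 melted columns = 20 rows.

20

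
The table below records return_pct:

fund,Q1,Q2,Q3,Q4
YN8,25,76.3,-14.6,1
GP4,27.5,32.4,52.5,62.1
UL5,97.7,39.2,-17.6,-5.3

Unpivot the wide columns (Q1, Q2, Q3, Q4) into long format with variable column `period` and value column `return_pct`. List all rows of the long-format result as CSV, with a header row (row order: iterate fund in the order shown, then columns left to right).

fund,period,return_pct
YN8,Q1,25
YN8,Q2,76.3
YN8,Q3,-14.6
YN8,Q4,1
GP4,Q1,27.5
GP4,Q2,32.4
GP4,Q3,52.5
GP4,Q4,62.1
UL5,Q1,97.7
UL5,Q2,39.2
UL5,Q3,-17.6
UL5,Q4,-5.3

Each (fund, column) pair becomes one row: 3 × 4 = 12 rows.
For example, (YN8, Q1) → return_pct=25.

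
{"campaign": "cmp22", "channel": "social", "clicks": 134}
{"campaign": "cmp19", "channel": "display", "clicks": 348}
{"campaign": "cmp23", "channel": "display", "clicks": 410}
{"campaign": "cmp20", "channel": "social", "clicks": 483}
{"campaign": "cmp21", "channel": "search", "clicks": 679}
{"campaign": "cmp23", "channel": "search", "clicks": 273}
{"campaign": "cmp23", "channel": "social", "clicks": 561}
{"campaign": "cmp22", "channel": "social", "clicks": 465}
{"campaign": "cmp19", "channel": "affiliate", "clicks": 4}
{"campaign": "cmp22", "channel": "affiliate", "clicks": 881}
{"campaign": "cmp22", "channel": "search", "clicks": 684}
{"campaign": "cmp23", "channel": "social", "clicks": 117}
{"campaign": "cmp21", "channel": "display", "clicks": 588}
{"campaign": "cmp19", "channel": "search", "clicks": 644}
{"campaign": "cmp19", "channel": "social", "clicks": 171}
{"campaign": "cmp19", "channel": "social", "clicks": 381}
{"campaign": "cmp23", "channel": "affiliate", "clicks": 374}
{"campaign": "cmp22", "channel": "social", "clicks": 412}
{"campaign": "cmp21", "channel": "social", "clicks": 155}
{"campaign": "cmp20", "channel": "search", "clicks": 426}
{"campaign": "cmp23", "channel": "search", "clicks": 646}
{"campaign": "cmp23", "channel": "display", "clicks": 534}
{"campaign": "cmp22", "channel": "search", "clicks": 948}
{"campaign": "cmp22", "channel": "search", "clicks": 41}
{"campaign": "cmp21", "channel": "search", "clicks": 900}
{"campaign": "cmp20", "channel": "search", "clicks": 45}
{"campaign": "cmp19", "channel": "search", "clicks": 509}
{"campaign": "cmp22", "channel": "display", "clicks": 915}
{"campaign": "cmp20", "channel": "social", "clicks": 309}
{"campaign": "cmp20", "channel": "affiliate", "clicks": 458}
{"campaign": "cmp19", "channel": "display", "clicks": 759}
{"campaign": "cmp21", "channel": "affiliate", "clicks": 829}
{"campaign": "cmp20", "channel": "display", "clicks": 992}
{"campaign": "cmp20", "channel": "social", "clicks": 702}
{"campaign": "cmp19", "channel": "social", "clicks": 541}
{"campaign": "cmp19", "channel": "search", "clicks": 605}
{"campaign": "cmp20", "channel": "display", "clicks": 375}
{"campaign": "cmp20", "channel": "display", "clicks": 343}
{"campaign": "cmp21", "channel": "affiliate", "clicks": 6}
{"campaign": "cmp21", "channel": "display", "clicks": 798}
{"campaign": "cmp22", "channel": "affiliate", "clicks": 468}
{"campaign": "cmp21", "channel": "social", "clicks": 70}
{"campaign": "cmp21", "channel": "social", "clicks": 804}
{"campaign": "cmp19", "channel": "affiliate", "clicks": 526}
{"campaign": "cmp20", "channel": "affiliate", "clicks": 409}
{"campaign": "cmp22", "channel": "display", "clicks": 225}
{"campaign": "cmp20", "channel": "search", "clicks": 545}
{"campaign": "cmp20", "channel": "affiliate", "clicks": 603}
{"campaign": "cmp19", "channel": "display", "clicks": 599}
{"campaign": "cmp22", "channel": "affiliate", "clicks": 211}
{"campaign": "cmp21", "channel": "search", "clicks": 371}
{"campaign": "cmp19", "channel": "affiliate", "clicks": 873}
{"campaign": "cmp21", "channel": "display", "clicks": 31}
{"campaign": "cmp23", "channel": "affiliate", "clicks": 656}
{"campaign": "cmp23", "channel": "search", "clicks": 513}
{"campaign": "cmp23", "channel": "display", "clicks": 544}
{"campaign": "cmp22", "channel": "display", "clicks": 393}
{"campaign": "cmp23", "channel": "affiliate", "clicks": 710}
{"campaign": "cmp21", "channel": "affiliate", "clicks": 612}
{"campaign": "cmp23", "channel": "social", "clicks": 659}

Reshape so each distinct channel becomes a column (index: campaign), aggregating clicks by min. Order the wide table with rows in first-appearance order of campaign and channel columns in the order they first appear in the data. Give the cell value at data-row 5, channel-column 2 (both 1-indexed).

With rows in first-appearance order of campaign, row 5 is campaign=cmp21. channel columns in first-appearance order: social, display, search, affiliate; column 2 is display.
Long rows with campaign=cmp21, channel=display: min(588, 798, 31) = 31.

31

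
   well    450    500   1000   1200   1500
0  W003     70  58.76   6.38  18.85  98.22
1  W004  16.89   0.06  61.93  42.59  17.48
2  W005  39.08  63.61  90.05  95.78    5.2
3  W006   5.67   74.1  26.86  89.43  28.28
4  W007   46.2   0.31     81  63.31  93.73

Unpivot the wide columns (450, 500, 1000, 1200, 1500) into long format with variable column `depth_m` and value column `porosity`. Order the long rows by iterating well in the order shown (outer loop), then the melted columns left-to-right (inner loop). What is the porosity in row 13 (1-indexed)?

25 rows total (5 × 5). Row 13: index ⌊(13-1)/5⌋ = 2 into well → W005; (13-1) mod 5 = 2 into the melted columns → 1000.
So row 13 is (W005, 1000, 90.05); porosity = 90.05.

90.05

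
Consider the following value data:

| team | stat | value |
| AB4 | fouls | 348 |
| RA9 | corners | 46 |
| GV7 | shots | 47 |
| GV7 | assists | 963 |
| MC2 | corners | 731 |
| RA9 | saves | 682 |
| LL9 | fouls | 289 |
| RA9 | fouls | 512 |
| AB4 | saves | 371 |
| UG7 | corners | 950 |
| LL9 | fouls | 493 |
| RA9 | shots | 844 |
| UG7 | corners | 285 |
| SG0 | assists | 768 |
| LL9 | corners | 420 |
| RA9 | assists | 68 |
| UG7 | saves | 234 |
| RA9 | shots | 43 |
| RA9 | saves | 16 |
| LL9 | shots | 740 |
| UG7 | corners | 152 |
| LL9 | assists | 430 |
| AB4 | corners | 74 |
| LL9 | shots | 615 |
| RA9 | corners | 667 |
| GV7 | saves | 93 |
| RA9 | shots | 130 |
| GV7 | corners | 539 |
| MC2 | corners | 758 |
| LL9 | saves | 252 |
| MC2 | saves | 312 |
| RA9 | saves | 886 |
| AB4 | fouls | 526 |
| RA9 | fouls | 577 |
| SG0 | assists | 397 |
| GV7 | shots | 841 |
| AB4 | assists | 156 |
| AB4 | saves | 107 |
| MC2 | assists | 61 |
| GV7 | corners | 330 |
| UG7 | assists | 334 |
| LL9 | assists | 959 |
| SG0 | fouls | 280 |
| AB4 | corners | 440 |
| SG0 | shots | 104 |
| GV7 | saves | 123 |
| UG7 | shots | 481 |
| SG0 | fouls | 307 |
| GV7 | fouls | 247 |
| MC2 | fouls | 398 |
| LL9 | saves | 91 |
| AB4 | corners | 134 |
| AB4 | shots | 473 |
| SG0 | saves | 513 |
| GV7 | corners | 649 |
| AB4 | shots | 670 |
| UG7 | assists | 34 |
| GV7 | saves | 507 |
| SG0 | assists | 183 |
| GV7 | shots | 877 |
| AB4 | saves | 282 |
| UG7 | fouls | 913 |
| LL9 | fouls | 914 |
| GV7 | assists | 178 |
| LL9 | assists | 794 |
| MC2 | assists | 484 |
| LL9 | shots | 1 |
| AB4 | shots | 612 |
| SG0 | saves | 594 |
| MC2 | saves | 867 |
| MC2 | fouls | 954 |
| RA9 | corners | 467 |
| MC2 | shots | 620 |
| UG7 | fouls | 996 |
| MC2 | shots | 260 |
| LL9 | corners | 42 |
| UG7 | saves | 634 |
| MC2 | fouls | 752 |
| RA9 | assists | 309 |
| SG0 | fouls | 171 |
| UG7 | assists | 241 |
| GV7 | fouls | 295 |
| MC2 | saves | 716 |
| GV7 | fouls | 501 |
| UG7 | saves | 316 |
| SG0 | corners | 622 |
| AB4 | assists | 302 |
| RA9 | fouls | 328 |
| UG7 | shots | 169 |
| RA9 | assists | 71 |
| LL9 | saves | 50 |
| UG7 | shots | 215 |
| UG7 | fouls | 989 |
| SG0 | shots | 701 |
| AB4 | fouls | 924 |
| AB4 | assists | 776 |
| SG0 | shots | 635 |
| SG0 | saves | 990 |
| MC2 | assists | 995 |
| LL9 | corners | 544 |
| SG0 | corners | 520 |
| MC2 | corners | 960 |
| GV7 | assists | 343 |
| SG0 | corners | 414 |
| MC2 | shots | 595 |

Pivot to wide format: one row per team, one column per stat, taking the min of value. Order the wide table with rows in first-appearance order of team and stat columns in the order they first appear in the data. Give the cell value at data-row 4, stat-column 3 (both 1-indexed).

With rows in first-appearance order of team, row 4 is team=MC2. stat columns in first-appearance order: fouls, corners, shots, assists, saves; column 3 is shots.
Long rows with team=MC2, stat=shots: min(620, 260, 595) = 260.

260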